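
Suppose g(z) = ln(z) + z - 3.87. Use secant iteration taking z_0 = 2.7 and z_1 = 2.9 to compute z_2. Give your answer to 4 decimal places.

2.8302

g(2.7) = -0.176748, g(2.9) = 0.094711
z_2 = 2.900000 − 0.094711·(2.900000 − 2.700000) / (0.094711 − (-0.176748)) = 2.900000 − (0.018942)/(0.271459) = 2.830221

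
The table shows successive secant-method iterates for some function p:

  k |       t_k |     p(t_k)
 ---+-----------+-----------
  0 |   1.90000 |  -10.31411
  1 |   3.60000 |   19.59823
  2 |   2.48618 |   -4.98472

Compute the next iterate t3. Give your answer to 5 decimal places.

2.71203

t3 = 2.48618 − (-4.98472)·(2.48618 − 3.60000) / (-4.98472 − 19.59823)
   = 2.48618 − (5.5520808)/(-24.5829500) = 2.7120309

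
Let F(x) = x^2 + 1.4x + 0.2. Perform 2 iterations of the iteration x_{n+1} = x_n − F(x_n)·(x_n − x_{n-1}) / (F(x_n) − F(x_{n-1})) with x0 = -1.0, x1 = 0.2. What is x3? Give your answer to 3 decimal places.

F(-1.0) = -0.20000, F(0.2) = 0.52000
x2 = 0.20000 − 0.52000·(0.20000 − (-1.00000)) / (0.52000 − (-0.20000)) = 0.20000 − (0.62400)/(0.72000) = -0.66667
F(-0.66667) = -0.28889
x3 = -0.66667 − (-0.28889)·(-0.66667 − 0.20000) / (-0.28889 − 0.52000) = -0.66667 − (0.25037)/(-0.80889) = -0.35714

-0.357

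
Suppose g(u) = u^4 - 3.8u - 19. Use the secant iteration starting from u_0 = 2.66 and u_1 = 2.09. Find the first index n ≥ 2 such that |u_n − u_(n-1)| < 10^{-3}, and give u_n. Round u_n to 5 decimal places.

n = 5, u_n = 2.29454

g(2.66) = 20.9561154, g(2.09) = -7.8617024
u_2 = 2.0900000 − (-7.8617024)·(-0.5700000)/(-28.8178178) = 2.2455000;  |Δ| = 0.1555000
g(2.2455000) = -2.1084112
u_3 = 2.2455000 − (-2.1084112)·(0.1555000)/(5.7532912) = 2.3024861;  |Δ| = 0.0569861
g(2.3024861) = 0.3558444
u_4 = 2.3024861 − 0.3558444·(0.0569861)/(2.4642556) = 2.2942572;  |Δ| = 0.0082289
g(2.2942572) = -0.0125228
u_5 = 2.2942572 − (-0.0125228)·(-0.0082289)/(-0.3683672) = 2.2945369;  |Δ| = 0.0002797
|u_5 − u_4| = 0.0002797 < 10^{-3}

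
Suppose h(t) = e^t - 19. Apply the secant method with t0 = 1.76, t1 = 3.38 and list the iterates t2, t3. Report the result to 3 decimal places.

h(1.76) = -13.18756, h(3.38) = 10.37077
t2 = 3.38000 − 10.37077·(3.38000 − 1.76000) / (10.37077 − (-13.18756)) = 3.38000 − (16.80065)/(23.55833) = 2.66685
h(2.66685) = -4.60546
t3 = 2.66685 − (-4.60546)·(2.66685 − 3.38000) / (-4.60546 − 10.37077) = 2.66685 − (3.28439)/(-14.97623) = 2.88616

2.667, 2.886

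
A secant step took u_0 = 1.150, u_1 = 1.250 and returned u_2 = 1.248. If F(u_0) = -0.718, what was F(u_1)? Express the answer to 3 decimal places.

0.015

The secant line through (1.150, -0.718) and (1.250, F(u_1)) crosses zero at u_2 = 1.248.
So (1.150, -0.718), (1.250, F(u_1)), (1.248, 0) are collinear:
F(u_1) = -0.718 · (1.250 − 1.248) / (1.150 − 1.248) = -0.718 · (0.00200)/(-0.09800) = 0.01465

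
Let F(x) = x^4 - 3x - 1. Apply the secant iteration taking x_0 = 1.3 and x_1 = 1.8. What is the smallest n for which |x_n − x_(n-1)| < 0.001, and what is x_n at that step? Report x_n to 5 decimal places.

F(1.3) = -2.0439000, F(1.8) = 4.0976000
x_2 = 1.8000000 − 4.0976000·(0.5000000)/(6.1415000) = 1.4664007;  |Δ| = 0.3335993
F(1.4664007) = -0.7752785
x_3 = 1.4664007 − (-0.7752785)·(-0.3335993)/(-4.8728785) = 1.5194766;  |Δ| = 0.0530759
F(1.5194766) = -0.2278301
x_4 = 1.5194766 − (-0.2278301)·(0.0530759)/(0.5474483) = 1.5415651;  |Δ| = 0.0220885
F(1.5415651) = 0.0226902
x_5 = 1.5415651 − 0.0226902·(0.0220885)/(0.2505204) = 1.5395644;  |Δ| = 0.0020006
F(1.5395644) = -0.0005671
x_6 = 1.5395644 − (-0.0005671)·(-0.0020006)/(-0.0232573) = 1.5396132;  |Δ| = 0.0000488
|x_6 − x_5| = 0.0000488 < 0.001

n = 6, x_n = 1.53961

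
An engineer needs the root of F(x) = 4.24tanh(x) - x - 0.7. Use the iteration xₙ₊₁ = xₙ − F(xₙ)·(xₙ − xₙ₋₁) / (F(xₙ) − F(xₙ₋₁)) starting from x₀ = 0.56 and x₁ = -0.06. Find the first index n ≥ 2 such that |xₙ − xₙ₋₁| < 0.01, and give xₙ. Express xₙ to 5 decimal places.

F(0.56) = 0.8938243, F(-0.06) = -0.8940952
x₂ = -0.0600000 − (-0.8940952)·(-0.6200000)/(-1.7879195) = 0.2500470;  |Δ| = 0.3100470
F(0.2500470) = 0.0885953
x₃ = 0.2500470 − 0.0885953·(0.3100470)/(0.9826905) = 0.2220944;  |Δ| = 0.0279526
F(0.2220944) = 0.0044023
x₄ = 0.2220944 − 0.0044023·(-0.0279526)/(-0.0841930) = 0.2206328;  |Δ| = 0.0014616
|x₄ − x₃| = 0.0014616 < 0.01

n = 4, xₙ = 0.22063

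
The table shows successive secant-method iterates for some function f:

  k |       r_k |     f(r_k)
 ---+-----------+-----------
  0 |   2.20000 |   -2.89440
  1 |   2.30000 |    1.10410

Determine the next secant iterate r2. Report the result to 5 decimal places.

r2 = 2.30000 − 1.10410·(2.30000 − 2.20000) / (1.10410 − (-2.89440))
   = 2.30000 − (0.1104100)/(3.9985000) = 2.2723871

2.27239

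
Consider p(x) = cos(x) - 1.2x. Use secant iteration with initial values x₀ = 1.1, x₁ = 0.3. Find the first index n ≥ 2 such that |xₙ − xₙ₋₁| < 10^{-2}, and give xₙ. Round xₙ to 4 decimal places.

p(1.1) = -0.866404, p(0.3) = 0.595336
x₂ = 0.300000 − 0.595336·(-0.800000)/(1.461740) = 0.625823;  |Δ| = 0.325823
p(0.625823) = 0.059493
x₃ = 0.625823 − 0.059493·(0.325823)/(-0.535843) = 0.661999;  |Δ| = 0.036175
p(0.661999) = -0.005633
x₄ = 0.661999 − (-0.005633)·(0.036175)/(-0.065126) = 0.658870;  |Δ| = 0.003129
|x₄ − x₃| = 0.003129 < 10^{-2}

n = 4, xₙ = 0.6589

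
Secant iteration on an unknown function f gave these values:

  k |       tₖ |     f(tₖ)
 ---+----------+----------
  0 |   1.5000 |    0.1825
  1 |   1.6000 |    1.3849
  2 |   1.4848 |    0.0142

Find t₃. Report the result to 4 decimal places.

1.4836

t₃ = 1.4848 − 0.0142·(1.4848 − 1.6000) / (0.0142 − 1.3849)
   = 1.4848 − (-0.001636)/(-1.370700) = 1.483607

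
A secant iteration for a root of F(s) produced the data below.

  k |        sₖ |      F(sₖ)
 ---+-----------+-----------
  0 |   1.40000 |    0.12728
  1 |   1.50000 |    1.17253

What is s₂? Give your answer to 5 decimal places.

s₂ = 1.50000 − 1.17253·(1.50000 − 1.40000) / (1.17253 − 0.12728)
   = 1.50000 − (0.1172530)/(1.0452500) = 1.3878230

1.38782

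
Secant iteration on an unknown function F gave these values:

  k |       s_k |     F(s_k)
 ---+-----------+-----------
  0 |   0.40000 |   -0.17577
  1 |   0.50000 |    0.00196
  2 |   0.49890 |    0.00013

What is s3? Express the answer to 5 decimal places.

s3 = 0.49890 − 0.00013·(0.49890 − 0.50000) / (0.00013 − 0.00196)
   = 0.49890 − (-0.0000001)/(-0.0018300) = 0.4988219

0.49882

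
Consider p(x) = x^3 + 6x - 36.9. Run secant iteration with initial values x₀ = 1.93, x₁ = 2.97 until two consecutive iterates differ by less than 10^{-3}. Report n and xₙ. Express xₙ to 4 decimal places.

p(1.93) = -18.130943, p(2.97) = 7.118073
x₂ = 2.970000 − 7.118073·(1.040000)/(25.249016) = 2.676809;  |Δ| = 0.293191
p(2.676809) = -1.659002
x₃ = 2.676809 − (-1.659002)·(-0.293191)/(-8.777075) = 2.732226;  |Δ| = 0.055418
p(2.732226) = -0.110409
x₄ = 2.732226 − (-0.110409)·(0.055418)/(1.548593) = 2.736177;  |Δ| = 0.003951
p(2.736177) = 0.001911
x₅ = 2.736177 − 0.001911·(0.003951)/(0.112320) = 2.736110;  |Δ| = 0.000067
|x₅ − x₄| = 0.000067 < 10^{-3}

n = 5, xₙ = 2.7361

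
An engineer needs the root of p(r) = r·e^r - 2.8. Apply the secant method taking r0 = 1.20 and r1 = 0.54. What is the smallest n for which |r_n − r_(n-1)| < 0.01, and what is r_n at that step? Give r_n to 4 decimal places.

n = 5, r_n = 1.0148

p(1.20) = 1.184140, p(0.54) = -1.873356
r2 = 0.540000 − (-1.873356)·(-0.660000)/(-3.057497) = 0.944388;  |Δ| = 0.404388
p(0.944388) = -0.371752
r3 = 0.944388 − (-0.371752)·(0.404388)/(1.501604) = 1.044502;  |Δ| = 0.100114
p(1.044502) = 0.168459
r4 = 1.044502 − 0.168459·(0.100114)/(0.540211) = 1.013283;  |Δ| = 0.031220
p(1.013283) = -0.008782
r5 = 1.013283 − (-0.008782)·(-0.031220)/(-0.177241) = 1.014830;  |Δ| = 0.001547
|r5 − r4| = 0.001547 < 0.01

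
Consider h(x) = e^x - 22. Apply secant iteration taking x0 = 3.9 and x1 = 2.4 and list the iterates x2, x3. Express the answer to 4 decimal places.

h(3.9) = 27.402449, h(2.4) = -10.976824
x2 = 2.400000 − (-10.976824)·(2.400000 − 3.900000) / (-10.976824 − 27.402449) = 2.400000 − (16.465235)/(-38.379273) = 2.829014
h(2.829014) = -5.071244
x3 = 2.829014 − (-5.071244)·(2.829014 − 2.400000) / (-5.071244 − (-10.976824)) = 2.829014 − (-2.175633)/(5.905580) = 3.197417

2.8290, 3.1974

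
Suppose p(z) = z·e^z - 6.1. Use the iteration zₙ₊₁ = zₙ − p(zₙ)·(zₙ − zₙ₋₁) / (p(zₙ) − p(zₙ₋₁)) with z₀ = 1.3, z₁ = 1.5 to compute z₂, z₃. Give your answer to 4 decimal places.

1.4362, 1.4419

p(1.3) = -1.329914, p(1.5) = 0.622534
z₂ = 1.500000 − 0.622534·(1.500000 − 1.300000) / (0.622534 − (-1.329914)) = 1.500000 − (0.124507)/(1.952448) = 1.436230
p(1.436230) = -0.060916
z₃ = 1.436230 − (-0.060916)·(1.436230 − 1.500000) / (-0.060916 − 0.622534) = 1.436230 − (0.003885)/(-0.683449) = 1.441914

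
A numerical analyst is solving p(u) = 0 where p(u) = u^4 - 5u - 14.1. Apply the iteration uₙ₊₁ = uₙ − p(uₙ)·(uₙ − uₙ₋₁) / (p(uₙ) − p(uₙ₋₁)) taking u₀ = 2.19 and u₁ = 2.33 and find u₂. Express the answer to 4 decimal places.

2.2397

p(2.19) = -2.047425, p(2.33) = 3.722955
u₂ = 2.330000 − 3.722955·(2.330000 − 2.190000) / (3.722955 − (-2.047425)) = 2.330000 − (0.521214)/(5.770380) = 2.239674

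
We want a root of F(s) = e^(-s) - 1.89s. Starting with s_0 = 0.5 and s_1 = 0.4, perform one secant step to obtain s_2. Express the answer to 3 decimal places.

0.366

F(0.5) = -0.33847, F(0.4) = -0.08568
s_2 = 0.40000 − (-0.08568)·(0.40000 − 0.50000) / (-0.08568 − (-0.33847)) = 0.40000 − (0.00857)/(0.25279) = 0.36611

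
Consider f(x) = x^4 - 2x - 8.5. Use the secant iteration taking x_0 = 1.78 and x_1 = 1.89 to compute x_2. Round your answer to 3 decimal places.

f(1.78) = -2.02124, f(1.89) = 0.47990
x_2 = 1.89000 − 0.47990·(1.89000 − 1.78000) / (0.47990 − (-2.02124)) = 1.89000 − (0.05279)/(2.50114) = 1.86889

1.869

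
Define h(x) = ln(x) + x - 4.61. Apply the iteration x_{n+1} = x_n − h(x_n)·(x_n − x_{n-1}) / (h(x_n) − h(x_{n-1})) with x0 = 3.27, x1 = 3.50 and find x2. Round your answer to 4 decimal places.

3.3898

h(3.27) = -0.155210, h(3.50) = 0.142763
x2 = 3.500000 − 0.142763·(3.500000 − 3.270000) / (0.142763 − (-0.155210)) = 3.500000 − (0.032835)/(0.297973) = 3.389804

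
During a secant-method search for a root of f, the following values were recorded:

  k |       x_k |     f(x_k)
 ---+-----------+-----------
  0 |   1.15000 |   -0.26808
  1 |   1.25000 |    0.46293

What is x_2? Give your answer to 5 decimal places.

1.18667

x_2 = 1.25000 − 0.46293·(1.25000 − 1.15000) / (0.46293 − (-0.26808))
   = 1.25000 − (0.0462930)/(0.7310100) = 1.1866725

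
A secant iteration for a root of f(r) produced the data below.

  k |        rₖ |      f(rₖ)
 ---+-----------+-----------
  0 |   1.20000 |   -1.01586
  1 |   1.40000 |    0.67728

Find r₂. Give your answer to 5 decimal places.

1.32000

r₂ = 1.40000 − 0.67728·(1.40000 − 1.20000) / (0.67728 − (-1.01586))
   = 1.40000 − (0.1354560)/(1.6931400) = 1.3199972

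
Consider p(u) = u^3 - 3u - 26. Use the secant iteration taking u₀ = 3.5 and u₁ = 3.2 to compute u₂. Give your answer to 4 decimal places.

p(3.5) = 6.375000, p(3.2) = -2.832000
u₂ = 3.200000 − (-2.832000)·(3.200000 − 3.500000) / (-2.832000 − 6.375000) = 3.200000 − (0.849600)/(-9.207000) = 3.292278

3.2923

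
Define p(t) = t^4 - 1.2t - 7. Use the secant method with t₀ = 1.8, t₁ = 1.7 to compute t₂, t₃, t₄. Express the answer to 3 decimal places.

p(1.8) = 1.33760, p(1.7) = -0.68790
t₂ = 1.70000 − (-0.68790)·(1.70000 − 1.80000) / (-0.68790 − 1.33760) = 1.70000 − (0.06879)/(-2.02550) = 1.73396
p(1.73396) = -0.04097
t₃ = 1.73396 − (-0.04097)·(1.73396 − 1.70000) / (-0.04097 − (-0.68790)) = 1.73396 − (-0.00139)/(0.64693) = 1.73611
p(1.73611) = 0.00138
t₄ = 1.73611 − 0.00138·(1.73611 − 1.73396) / (0.00138 − (-0.04097)) = 1.73611 − (0.00000)/(0.04235) = 1.73604

1.734, 1.736, 1.736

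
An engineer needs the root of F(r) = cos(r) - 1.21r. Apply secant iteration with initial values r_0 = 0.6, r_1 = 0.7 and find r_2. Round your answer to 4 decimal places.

F(0.6) = 0.099336, F(0.7) = -0.082158
r_2 = 0.700000 − (-0.082158)·(0.700000 − 0.600000) / (-0.082158 − 0.099336) = 0.700000 − (-0.008216)/(-0.181493) = 0.654732

0.6547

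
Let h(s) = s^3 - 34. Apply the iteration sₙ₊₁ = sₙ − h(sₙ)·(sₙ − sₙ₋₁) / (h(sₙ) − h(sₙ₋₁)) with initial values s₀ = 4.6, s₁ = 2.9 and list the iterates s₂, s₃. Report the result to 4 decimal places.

h(4.6) = 63.336000, h(2.9) = -9.611000
s₂ = 2.900000 − (-9.611000)·(2.900000 − 4.600000) / (-9.611000 − 63.336000) = 2.900000 − (16.338700)/(-72.947000) = 3.123980
h(3.123980) = -3.512283
s₃ = 3.123980 − (-3.512283)·(3.123980 − 2.900000) / (-3.512283 − (-9.611000)) = 3.123980 − (-0.786683)/(6.098717) = 3.252972

3.1240, 3.2530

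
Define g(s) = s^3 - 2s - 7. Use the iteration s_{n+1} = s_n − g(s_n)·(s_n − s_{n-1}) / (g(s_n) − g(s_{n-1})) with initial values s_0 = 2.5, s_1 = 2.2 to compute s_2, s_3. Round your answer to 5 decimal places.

2.25154, 2.25846

g(2.5) = 3.6250000, g(2.2) = -0.7520000
s_2 = 2.2000000 − (-0.7520000)·(2.2000000 − 2.5000000) / (-0.7520000 − 3.6250000) = 2.2000000 − (0.2256000)/(-4.3770000) = 2.2515422
g(2.2515422) = -0.0890218
s_3 = 2.2515422 − (-0.0890218)·(2.2515422 − 2.2000000) / (-0.0890218 − (-0.7520000)) = 2.2515422 − (-0.0045884)/(0.6629782) = 2.2584630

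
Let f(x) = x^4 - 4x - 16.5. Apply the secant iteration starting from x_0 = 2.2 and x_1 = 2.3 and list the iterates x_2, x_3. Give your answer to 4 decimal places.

f(2.2) = -1.874400, f(2.3) = 2.284100
x_2 = 2.300000 − 2.284100·(2.300000 − 2.200000) / (2.284100 − (-1.874400)) = 2.300000 − (0.228410)/(4.158500) = 2.245074
f(2.245074) = -0.075097
x_3 = 2.245074 − (-0.075097)·(2.245074 − 2.300000) / (-0.075097 − 2.284100) = 2.245074 − (0.004125)/(-2.359197) = 2.246822

2.2451, 2.2468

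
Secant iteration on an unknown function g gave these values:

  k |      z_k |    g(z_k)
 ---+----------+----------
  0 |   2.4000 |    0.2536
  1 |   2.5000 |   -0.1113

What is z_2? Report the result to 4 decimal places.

z_2 = 2.5000 − (-0.1113)·(2.5000 − 2.4000) / (-0.1113 − 0.2536)
   = 2.5000 − (-0.011130)/(-0.364900) = 2.469498

2.4695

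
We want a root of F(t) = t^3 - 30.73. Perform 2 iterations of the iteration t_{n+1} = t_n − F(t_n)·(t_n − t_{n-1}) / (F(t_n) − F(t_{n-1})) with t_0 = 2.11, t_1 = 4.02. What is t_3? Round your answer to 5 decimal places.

3.06037

F(2.11) = -21.3360690, F(4.02) = 34.2348080
t_2 = 4.0200000 − 34.2348080·(4.0200000 − 2.1100000) / (34.2348080 − (-21.3360690)) = 4.0200000 − (65.3884833)/(55.5708770) = 2.8433318
F(2.8433318) = -7.7429823
t_3 = 2.8433318 − (-7.7429823)·(2.8433318 − 4.0200000) / (-7.7429823 − 34.2348080) = 2.8433318 − (9.1109209)/(-41.9777903) = 3.0603733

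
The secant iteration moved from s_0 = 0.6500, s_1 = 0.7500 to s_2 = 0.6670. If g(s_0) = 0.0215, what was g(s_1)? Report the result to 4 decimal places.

The secant line through (0.6500, 0.0215) and (0.7500, g(s_1)) crosses zero at s_2 = 0.6670.
So (0.6500, 0.0215), (0.7500, g(s_1)), (0.6670, 0) are collinear:
g(s_1) = 0.0215 · (0.7500 − 0.6670) / (0.6500 − 0.6670) = 0.0215 · (0.083000)/(-0.017000) = -0.104971

-0.1050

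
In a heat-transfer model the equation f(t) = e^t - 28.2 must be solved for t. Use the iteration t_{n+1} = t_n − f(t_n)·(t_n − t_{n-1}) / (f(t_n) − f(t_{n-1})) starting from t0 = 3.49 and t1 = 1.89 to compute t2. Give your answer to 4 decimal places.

3.2096

f(3.49) = 4.585948, f(1.89) = -21.580631
t2 = 1.890000 − (-21.580631)·(1.890000 − 3.490000) / (-21.580631 − 4.585948) = 1.890000 − (34.529010)/(-26.166579) = 3.209584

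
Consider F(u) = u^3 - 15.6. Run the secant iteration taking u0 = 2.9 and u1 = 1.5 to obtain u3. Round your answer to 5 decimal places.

2.60350

F(2.9) = 8.7890000, F(1.5) = -12.2250000
u2 = 1.5000000 − (-12.2250000)·(1.5000000 − 2.9000000) / (-12.2250000 − 8.7890000) = 1.5000000 − (17.1150000)/(-21.0140000) = 2.3144570
F(2.3144570) = -3.2021218
u3 = 2.3144570 − (-3.2021218)·(2.3144570 − 1.5000000) / (-3.2021218 − (-12.2250000)) = 2.3144570 − (-2.6079906)/(9.0228782) = 2.6034990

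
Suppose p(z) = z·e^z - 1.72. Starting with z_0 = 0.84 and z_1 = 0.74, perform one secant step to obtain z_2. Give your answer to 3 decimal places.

p(0.84) = 0.22575, p(0.74) = -0.16901
z_2 = 0.74000 − (-0.16901)·(0.74000 − 0.84000) / (-0.16901 − 0.22575) = 0.74000 − (0.01690)/(-0.39476) = 0.78281

0.783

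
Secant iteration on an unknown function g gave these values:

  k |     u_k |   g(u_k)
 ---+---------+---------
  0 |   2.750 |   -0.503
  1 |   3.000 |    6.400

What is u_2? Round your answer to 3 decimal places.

u_2 = 3.000 − 6.400·(3.000 − 2.750) / (6.400 − (-0.503))
   = 3.000 − (1.60000)/(6.90300) = 2.76822

2.768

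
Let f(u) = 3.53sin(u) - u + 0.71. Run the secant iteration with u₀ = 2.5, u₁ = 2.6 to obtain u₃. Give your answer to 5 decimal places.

2.58247

f(2.5) = 0.3226067, f(2.6) = -0.0702802
u₂ = 2.6000000 − (-0.0702802)·(2.6000000 − 2.5000000) / (-0.0702802 − 0.3226067) = 2.6000000 − (-0.0070280)/(-0.3928868) = 2.5821119
f(2.5821119) = 0.0014223
u₃ = 2.5821119 − 0.0014223·(2.5821119 − 2.6000000) / (0.0014223 − (-0.0702802)) = 2.5821119 − (-0.0000254)/(0.0717025) = 2.5824667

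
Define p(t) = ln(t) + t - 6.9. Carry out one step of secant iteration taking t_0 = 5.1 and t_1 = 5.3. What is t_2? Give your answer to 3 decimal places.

5.243

p(5.1) = -0.17076, p(5.3) = 0.06771
t_2 = 5.30000 − 0.06771·(5.30000 − 5.10000) / (0.06771 − (-0.17076)) = 5.30000 − (0.01354)/(0.23847) = 5.24321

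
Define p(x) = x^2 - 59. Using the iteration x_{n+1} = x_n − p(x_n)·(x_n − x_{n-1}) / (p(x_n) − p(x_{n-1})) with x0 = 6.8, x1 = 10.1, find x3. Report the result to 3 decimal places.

7.664

p(6.8) = -12.76000, p(10.1) = 43.01000
x2 = 10.10000 − 43.01000·(10.10000 − 6.80000) / (43.01000 − (-12.76000)) = 10.10000 − (141.93300)/(55.77000) = 7.55503
p(7.55503) = -1.92153
x3 = 7.55503 − (-1.92153)·(7.55503 − 10.10000) / (-1.92153 − 43.01000) = 7.55503 − (4.89023)/(-44.93153) = 7.66387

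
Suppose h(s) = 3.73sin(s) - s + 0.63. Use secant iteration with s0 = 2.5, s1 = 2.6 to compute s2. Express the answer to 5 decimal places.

h(2.5) = 0.3623011, h(2.6) = -0.0471799
s2 = 2.6000000 − (-0.0471799)·(2.6000000 − 2.5000000) / (-0.0471799 − 0.3623011) = 2.6000000 − (-0.0047180)/(-0.4094810) = 2.5884781

2.58848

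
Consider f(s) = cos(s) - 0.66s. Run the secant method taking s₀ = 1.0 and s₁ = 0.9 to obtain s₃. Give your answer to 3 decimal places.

f(1.0) = -0.11970, f(0.9) = 0.02761
s₂ = 0.90000 − 0.02761·(0.90000 − 1.00000) / (0.02761 − (-0.11970)) = 0.90000 − (-0.00276)/(0.14731) = 0.91874
f(0.91874) = 0.00045
s₃ = 0.91874 − 0.00045·(0.91874 − 0.90000) / (0.00045 − 0.02761) = 0.91874 − (0.00001)/(-0.02716) = 0.91905

0.919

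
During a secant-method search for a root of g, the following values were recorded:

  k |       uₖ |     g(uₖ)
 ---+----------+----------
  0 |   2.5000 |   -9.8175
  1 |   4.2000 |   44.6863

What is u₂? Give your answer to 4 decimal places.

u₂ = 4.2000 − 44.6863·(4.2000 − 2.5000) / (44.6863 − (-9.8175))
   = 4.2000 − (75.966710)/(54.503800) = 2.806213

2.8062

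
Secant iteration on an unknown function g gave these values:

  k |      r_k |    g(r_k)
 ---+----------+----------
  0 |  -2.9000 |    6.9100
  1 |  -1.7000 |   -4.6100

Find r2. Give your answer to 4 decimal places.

-2.1802

r2 = -1.7000 − (-4.6100)·(-1.7000 − (-2.9000)) / (-4.6100 − 6.9100)
   = -1.7000 − (-5.532000)/(-11.520000) = -2.180208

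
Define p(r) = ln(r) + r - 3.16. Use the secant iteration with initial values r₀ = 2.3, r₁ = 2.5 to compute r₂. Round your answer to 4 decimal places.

2.3191

p(2.3) = -0.027091, p(2.5) = 0.256291
r₂ = 2.500000 − 0.256291·(2.500000 − 2.300000) / (0.256291 − (-0.027091)) = 2.500000 − (0.051258)/(0.283382) = 2.319120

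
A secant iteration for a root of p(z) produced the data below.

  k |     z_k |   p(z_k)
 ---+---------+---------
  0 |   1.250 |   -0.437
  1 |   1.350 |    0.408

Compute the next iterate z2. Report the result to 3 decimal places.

z2 = 1.350 − 0.408·(1.350 − 1.250) / (0.408 − (-0.437))
   = 1.350 − (0.04080)/(0.84500) = 1.30172

1.302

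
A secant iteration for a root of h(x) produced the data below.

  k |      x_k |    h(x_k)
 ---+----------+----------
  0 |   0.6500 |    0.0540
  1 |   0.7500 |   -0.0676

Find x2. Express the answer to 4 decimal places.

x2 = 0.7500 − (-0.0676)·(0.7500 − 0.6500) / (-0.0676 − 0.0540)
   = 0.7500 − (-0.006760)/(-0.121600) = 0.694408

0.6944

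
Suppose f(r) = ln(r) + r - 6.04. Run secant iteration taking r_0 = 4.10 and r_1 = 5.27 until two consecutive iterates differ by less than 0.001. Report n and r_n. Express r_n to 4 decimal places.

f(4.10) = -0.529013, f(5.27) = 0.892030
r_2 = 5.270000 − 0.892030·(1.170000)/(1.421043) = 4.535557;  |Δ| = 0.734443
f(4.535557) = 0.007505
r_3 = 4.535557 − 0.007505·(-0.734443)/(-0.884526) = 4.529326;  |Δ| = 0.006231
f(4.529326) = -0.000101
r_4 = 4.529326 − (-0.000101)·(-0.006231)/(-0.007606) = 4.529409;  |Δ| = 0.000083
|r_4 − r_3| = 0.000083 < 0.001

n = 4, r_n = 4.5294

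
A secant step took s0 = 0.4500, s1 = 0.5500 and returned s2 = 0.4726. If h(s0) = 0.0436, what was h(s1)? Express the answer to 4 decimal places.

The secant line through (0.4500, 0.0436) and (0.5500, h(s1)) crosses zero at s2 = 0.4726.
So (0.4500, 0.0436), (0.5500, h(s1)), (0.4726, 0) are collinear:
h(s1) = 0.0436 · (0.5500 − 0.4726) / (0.4500 − 0.4726) = 0.0436 · (0.077400)/(-0.022600) = -0.149320

-0.1493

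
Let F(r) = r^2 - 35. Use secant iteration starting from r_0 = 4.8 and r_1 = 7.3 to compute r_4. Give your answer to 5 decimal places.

F(4.8) = -11.9600000, F(7.3) = 18.2900000
r_2 = 7.3000000 − 18.2900000·(7.3000000 − 4.8000000) / (18.2900000 − (-11.9600000)) = 7.3000000 − (45.7250000)/(30.2500000) = 5.7884298
F(5.7884298) = -1.4940810
r_3 = 5.7884298 − (-1.4940810)·(5.7884298 − 7.3000000) / (-1.4940810 − 18.2900000) = 5.7884298 − (2.2584084)/(-19.7840810) = 5.9025826
F(5.9025826) = -0.1595191
r_4 = 5.9025826 − (-0.1595191)·(5.9025826 − 5.7884298) / (-0.1595191 − (-1.4940810)) = 5.9025826 − (-0.0182096)/(1.3345619) = 5.9162272

5.91623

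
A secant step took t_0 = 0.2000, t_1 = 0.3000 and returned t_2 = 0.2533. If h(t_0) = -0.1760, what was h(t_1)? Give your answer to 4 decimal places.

0.1542

The secant line through (0.2000, -0.1760) and (0.3000, h(t_1)) crosses zero at t_2 = 0.2533.
So (0.2000, -0.1760), (0.3000, h(t_1)), (0.2533, 0) are collinear:
h(t_1) = -0.1760 · (0.3000 − 0.2533) / (0.2000 − 0.2533) = -0.1760 · (0.046700)/(-0.053300) = 0.154206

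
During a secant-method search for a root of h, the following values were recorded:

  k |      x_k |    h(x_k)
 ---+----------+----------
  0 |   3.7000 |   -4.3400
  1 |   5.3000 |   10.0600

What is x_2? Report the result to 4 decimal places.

x_2 = 5.3000 − 10.0600·(5.3000 − 3.7000) / (10.0600 − (-4.3400))
   = 5.3000 − (16.096000)/(14.400000) = 4.182222

4.1822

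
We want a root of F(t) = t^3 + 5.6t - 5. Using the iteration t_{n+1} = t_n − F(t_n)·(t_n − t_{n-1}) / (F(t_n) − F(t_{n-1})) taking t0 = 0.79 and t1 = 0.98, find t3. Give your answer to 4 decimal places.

0.8010

F(0.79) = -0.082961, F(0.98) = 1.429192
t2 = 0.980000 − 1.429192·(0.980000 − 0.790000) / (1.429192 − (-0.082961)) = 0.980000 − (0.271546)/(1.512153) = 0.800424
F(0.800424) = -0.004812
t3 = 0.800424 − (-0.004812)·(0.800424 − 0.980000) / (-0.004812 − 1.429192) = 0.800424 − (0.000864)/(-1.434004) = 0.801026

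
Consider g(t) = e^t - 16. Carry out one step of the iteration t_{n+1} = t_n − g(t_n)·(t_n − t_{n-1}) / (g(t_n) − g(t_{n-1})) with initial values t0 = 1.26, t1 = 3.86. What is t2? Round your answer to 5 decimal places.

g(1.26) = -12.4745785, g(3.86) = 31.4653514
t2 = 3.8600000 − 31.4653514·(3.8600000 − 1.2600000) / (31.4653514 − (-12.4745785)) = 3.8600000 − (81.8099136)/(43.9399299) = 1.9981419

1.99814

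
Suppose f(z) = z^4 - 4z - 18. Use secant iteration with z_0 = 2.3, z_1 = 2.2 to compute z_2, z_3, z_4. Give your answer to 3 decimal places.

f(2.3) = 0.78410, f(2.2) = -3.37440
z_2 = 2.20000 − (-3.37440)·(2.20000 − 2.30000) / (-3.37440 − 0.78410) = 2.20000 − (0.33744)/(-4.15850) = 2.28114
f(2.28114) = -0.04691
z_3 = 2.28114 − (-0.04691)·(2.28114 − 2.20000) / (-0.04691 − (-3.37440)) = 2.28114 − (-0.00381)/(3.32749) = 2.28229
f(2.28229) = 0.00287
z_4 = 2.28229 − 0.00287·(2.28229 − 2.28114) / (0.00287 − (-0.04691)) = 2.28229 − (0.00000)/(0.04978) = 2.28222

2.281, 2.282, 2.282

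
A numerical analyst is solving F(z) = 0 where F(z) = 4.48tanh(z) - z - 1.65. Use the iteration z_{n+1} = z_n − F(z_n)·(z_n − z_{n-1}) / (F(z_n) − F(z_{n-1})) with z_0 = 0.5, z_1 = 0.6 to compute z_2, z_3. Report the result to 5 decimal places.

F(0.5) = -0.0797151, F(0.6) = 0.1559821
z_2 = 0.6000000 − 0.1559821·(0.6000000 − 0.5000000) / (0.1559821 − (-0.0797151)) = 0.6000000 − (0.0155982)/(0.2356972) = 0.5338210
F(0.5338210) = 0.0037471
z_3 = 0.5338210 − 0.0037471·(0.5338210 − 0.6000000) / (0.0037471 − 0.1559821) = 0.5338210 − (-0.0002480)/(-0.1522349) = 0.5321921

0.53382, 0.53219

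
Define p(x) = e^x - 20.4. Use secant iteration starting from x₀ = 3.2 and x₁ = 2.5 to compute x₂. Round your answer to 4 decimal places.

2.9658

p(3.2) = 4.132530, p(2.5) = -8.217506
x₂ = 2.500000 − (-8.217506)·(2.500000 − 3.200000) / (-8.217506 − 4.132530) = 2.500000 − (5.752254)/(-12.350036) = 2.965768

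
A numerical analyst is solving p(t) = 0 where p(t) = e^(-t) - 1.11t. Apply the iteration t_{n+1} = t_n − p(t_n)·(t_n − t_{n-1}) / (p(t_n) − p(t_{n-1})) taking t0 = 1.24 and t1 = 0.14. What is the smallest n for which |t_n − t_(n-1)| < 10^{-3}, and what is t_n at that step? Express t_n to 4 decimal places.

n = 5, t_n = 0.5302

p(1.24) = -1.087016, p(0.14) = 0.713958
t2 = 0.140000 − 0.713958·(-1.100000)/(1.800974) = 0.576072;  |Δ| = 0.436072
p(0.576072) = -0.077338
t3 = 0.576072 − (-0.077338)·(0.436072)/(-0.791296) = 0.533452;  |Δ| = 0.042620
p(0.533452) = -0.005555
t4 = 0.533452 − (-0.005555)·(-0.042620)/(0.071782) = 0.530154;  |Δ| = 0.003298
p(0.530154) = 0.000044
t5 = 0.530154 − 0.000044·(-0.003298)/(0.005599) = 0.530180;  |Δ| = 0.000026
|t5 − t4| = 0.000026 < 10^{-3}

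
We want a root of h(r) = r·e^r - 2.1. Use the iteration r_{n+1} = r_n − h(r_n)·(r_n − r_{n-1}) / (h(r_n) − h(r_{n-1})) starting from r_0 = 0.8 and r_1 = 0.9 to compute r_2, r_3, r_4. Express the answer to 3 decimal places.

h(0.8) = -0.31957, h(0.9) = 0.11364
r_2 = 0.90000 − 0.11364·(0.90000 − 0.80000) / (0.11364 − (-0.31957)) = 0.90000 − (0.01136)/(0.43321) = 0.87377
h(0.87377) = -0.00652
r_3 = 0.87377 − (-0.00652)·(0.87377 − 0.90000) / (-0.00652 − 0.11364) = 0.87377 − (0.00017)/(-0.12017) = 0.87519
h(0.87519) = -0.00012
r_4 = 0.87519 − (-0.00012)·(0.87519 − 0.87377) / (-0.00012 − (-0.00652)) = 0.87519 − (0.00000)/(0.00640) = 0.87522

0.874, 0.875, 0.875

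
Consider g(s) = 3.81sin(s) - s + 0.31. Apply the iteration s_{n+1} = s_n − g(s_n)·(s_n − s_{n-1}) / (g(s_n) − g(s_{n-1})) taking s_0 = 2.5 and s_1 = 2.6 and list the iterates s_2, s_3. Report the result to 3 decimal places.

2.522, 2.522

g(2.5) = 0.09018, g(2.6) = -0.32594
s_2 = 2.60000 − (-0.32594)·(2.60000 − 2.50000) / (-0.32594 − 0.09018) = 2.60000 − (-0.03259)/(-0.41612) = 2.52167
g(2.52167) = 0.00183
s_3 = 2.52167 − 0.00183·(2.52167 − 2.60000) / (0.00183 − (-0.32594)) = 2.52167 − (-0.00014)/(0.32777) = 2.52211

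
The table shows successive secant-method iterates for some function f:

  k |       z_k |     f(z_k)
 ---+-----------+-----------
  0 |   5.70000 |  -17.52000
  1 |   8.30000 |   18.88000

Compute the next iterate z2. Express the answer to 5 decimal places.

6.95143

z2 = 8.30000 − 18.88000·(8.30000 − 5.70000) / (18.88000 − (-17.52000))
   = 8.30000 − (49.0880000)/(36.4000000) = 6.9514286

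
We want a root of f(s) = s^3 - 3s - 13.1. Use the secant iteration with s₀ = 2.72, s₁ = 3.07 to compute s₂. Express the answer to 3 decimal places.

f(2.72) = -1.13635, f(3.07) = 6.62444
s₂ = 3.07000 − 6.62444·(3.07000 − 2.72000) / (6.62444 − (-1.13635)) = 3.07000 − (2.31856)/(7.76079) = 2.77125

2.771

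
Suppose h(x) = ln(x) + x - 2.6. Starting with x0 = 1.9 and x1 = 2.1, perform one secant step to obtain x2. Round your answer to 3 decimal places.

h(1.9) = -0.05815, h(2.1) = 0.24194
x2 = 2.10000 − 0.24194·(2.10000 − 1.90000) / (0.24194 − (-0.05815)) = 2.10000 − (0.04839)/(0.30008) = 1.93875

1.939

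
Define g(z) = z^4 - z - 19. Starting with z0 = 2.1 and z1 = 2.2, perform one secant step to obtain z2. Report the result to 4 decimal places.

g(2.1) = -1.651900, g(2.2) = 2.225600
z2 = 2.200000 − 2.225600·(2.200000 − 2.100000) / (2.225600 − (-1.651900)) = 2.200000 − (0.222560)/(3.877500) = 2.142602

2.1426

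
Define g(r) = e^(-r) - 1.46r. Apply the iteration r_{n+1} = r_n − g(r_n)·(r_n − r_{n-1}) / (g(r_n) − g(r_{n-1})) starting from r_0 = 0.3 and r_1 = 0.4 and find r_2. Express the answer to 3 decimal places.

0.440

g(0.3) = 0.30282, g(0.4) = 0.08632
r_2 = 0.40000 − 0.08632·(0.40000 − 0.30000) / (0.08632 − 0.30282) = 0.40000 − (0.00863)/(-0.21650) = 0.43987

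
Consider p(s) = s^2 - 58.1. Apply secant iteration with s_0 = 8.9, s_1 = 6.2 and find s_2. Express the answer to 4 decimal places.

7.5020

p(8.9) = 21.110000, p(6.2) = -19.660000
s_2 = 6.200000 − (-19.660000)·(6.200000 − 8.900000) / (-19.660000 − 21.110000) = 6.200000 − (53.082000)/(-40.770000) = 7.501987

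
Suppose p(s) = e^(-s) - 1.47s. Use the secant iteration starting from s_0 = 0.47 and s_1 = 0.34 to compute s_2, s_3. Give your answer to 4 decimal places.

p(0.47) = -0.065898, p(0.34) = 0.211970
s_2 = 0.340000 − 0.211970·(0.340000 − 0.470000) / (0.211970 − (-0.065898)) = 0.340000 − (-0.027556)/(0.277868) = 0.439170
p(0.439170) = -0.001008
s_3 = 0.439170 − (-0.001008)·(0.439170 − 0.340000) / (-0.001008 − 0.211970) = 0.439170 − (-0.000100)/(-0.212979) = 0.438700

0.4392, 0.4387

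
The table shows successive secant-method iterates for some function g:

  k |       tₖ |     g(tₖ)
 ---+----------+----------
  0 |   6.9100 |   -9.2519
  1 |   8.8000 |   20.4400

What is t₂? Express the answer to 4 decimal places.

t₂ = 8.8000 − 20.4400·(8.8000 − 6.9100) / (20.4400 − (-9.2519))
   = 8.8000 − (38.631600)/(29.691900) = 7.498918

7.4989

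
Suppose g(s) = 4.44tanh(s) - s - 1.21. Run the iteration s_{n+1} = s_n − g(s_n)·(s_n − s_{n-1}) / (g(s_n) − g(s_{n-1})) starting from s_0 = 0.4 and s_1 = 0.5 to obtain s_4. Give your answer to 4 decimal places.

0.3729

g(0.4) = 0.076973, g(0.5) = 0.341800
s_2 = 0.500000 − 0.341800·(0.500000 − 0.400000) / (0.341800 − 0.076973) = 0.500000 − (0.034180)/(0.264827) = 0.370934
g(0.370934) = -0.005583
s_3 = 0.370934 − (-0.005583)·(0.370934 − 0.500000) / (-0.005583 − 0.341800) = 0.370934 − (0.000721)/(-0.347384) = 0.373009
g(0.373009) = 0.000387
s_4 = 0.373009 − 0.000387·(0.373009 − 0.370934) / (0.000387 − (-0.005583)) = 0.373009 − (0.000001)/(0.005971) = 0.372874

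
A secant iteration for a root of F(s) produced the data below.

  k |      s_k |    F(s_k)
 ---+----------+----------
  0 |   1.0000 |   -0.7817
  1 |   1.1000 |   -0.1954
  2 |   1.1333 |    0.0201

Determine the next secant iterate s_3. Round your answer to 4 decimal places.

s_3 = 1.1333 − 0.0201·(1.1333 − 1.1000) / (0.0201 − (-0.1954))
   = 1.1333 − (0.000669)/(0.215500) = 1.130194

1.1302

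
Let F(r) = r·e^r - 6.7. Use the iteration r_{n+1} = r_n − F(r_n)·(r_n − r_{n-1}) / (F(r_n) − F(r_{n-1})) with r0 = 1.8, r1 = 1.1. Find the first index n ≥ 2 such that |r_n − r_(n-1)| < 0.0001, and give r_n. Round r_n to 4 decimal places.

F(1.8) = 4.189365, F(1.1) = -3.395417
r2 = 1.100000 − (-3.395417)·(-0.700000)/(-7.584783) = 1.413363;  |Δ| = 0.313363
F(1.413363) = -0.891424
r3 = 1.413363 − (-0.891424)·(0.313363)/(2.503993) = 1.524921;  |Δ| = 0.111558
F(1.524921) = 0.306676
r4 = 1.524921 − 0.306676·(0.111558)/(1.198101) = 1.496366;  |Δ| = 0.028555
F(1.496366) = -0.018083
r5 = 1.496366 − (-0.018083)·(-0.028555)/(-0.324760) = 1.497956;  |Δ| = 0.001590
F(1.497956) = -0.000339
r6 = 1.497956 − (-0.000339)·(0.001590)/(0.017744) = 1.497986;  |Δ| = 0.000030
|r6 − r5| = 0.000030 < 0.0001

n = 6, r_n = 1.4980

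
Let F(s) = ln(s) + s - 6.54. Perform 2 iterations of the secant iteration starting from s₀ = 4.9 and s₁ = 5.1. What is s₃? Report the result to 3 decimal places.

4.942

F(4.9) = -0.05076, F(5.1) = 0.18924
s₂ = 5.10000 − 0.18924·(5.10000 − 4.90000) / (0.18924 − (-0.05076)) = 5.10000 − (0.03785)/(0.24001) = 4.94230
F(4.94230) = 0.00013
s₃ = 4.94230 − 0.00013·(4.94230 − 5.10000) / (0.00013 − 0.18924) = 4.94230 − (-0.00002)/(-0.18911) = 4.94219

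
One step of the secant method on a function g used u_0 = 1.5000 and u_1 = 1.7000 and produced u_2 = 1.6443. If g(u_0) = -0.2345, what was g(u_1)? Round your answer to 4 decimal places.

0.0905

The secant line through (1.5000, -0.2345) and (1.7000, g(u_1)) crosses zero at u_2 = 1.6443.
So (1.5000, -0.2345), (1.7000, g(u_1)), (1.6443, 0) are collinear:
g(u_1) = -0.2345 · (1.7000 − 1.6443) / (1.5000 − 1.6443) = -0.2345 · (0.055700)/(-0.144300) = 0.090517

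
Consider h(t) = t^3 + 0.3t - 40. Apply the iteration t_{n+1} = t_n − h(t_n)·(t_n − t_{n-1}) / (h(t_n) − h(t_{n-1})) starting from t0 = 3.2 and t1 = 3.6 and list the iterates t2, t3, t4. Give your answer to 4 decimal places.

3.3791, 3.3900, 3.3907

h(3.2) = -6.272000, h(3.6) = 7.736000
t2 = 3.600000 − 7.736000·(3.600000 − 3.200000) / (7.736000 − (-6.272000)) = 3.600000 − (3.094400)/(14.008000) = 3.379098
h(3.379098) = -0.402717
t3 = 3.379098 − (-0.402717)·(3.379098 − 3.600000) / (-0.402717 − 7.736000) = 3.379098 − (0.088961)/(-8.138717) = 3.390028
h(3.390028) = -0.023798
t4 = 3.390028 − (-0.023798)·(3.390028 − 3.379098) / (-0.023798 − (-0.402717)) = 3.390028 − (-0.000260)/(0.378918) = 3.390715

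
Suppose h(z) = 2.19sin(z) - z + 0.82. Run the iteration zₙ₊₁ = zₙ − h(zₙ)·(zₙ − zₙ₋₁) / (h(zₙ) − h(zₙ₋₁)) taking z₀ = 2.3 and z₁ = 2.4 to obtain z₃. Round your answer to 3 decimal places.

h(2.3) = 0.15309, h(2.4) = -0.10074
z₂ = 2.40000 − (-0.10074)·(2.40000 − 2.30000) / (-0.10074 − 0.15309) = 2.40000 − (-0.01007)/(-0.25383) = 2.36031
h(2.36031) = 0.00186
z₃ = 2.36031 − 0.00186·(2.36031 − 2.40000) / (0.00186 − (-0.10074)) = 2.36031 − (-0.00007)/(0.10259) = 2.36103

2.361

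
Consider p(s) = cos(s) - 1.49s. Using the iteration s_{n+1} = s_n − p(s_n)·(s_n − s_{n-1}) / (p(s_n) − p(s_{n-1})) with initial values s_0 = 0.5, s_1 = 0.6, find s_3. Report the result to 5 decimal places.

0.56635

p(0.5) = 0.1325826, p(0.6) = -0.0686644
s_2 = 0.6000000 − (-0.0686644)·(0.6000000 − 0.5000000) / (-0.0686644 − 0.1325826) = 0.6000000 − (-0.0068664)/(-0.2012469) = 0.5658805
p(0.5658805) = 0.0009548
s_3 = 0.5658805 − 0.0009548·(0.5658805 − 0.6000000) / (0.0009548 − (-0.0686644)) = 0.5658805 − (-0.0000326)/(0.0696192) = 0.5663485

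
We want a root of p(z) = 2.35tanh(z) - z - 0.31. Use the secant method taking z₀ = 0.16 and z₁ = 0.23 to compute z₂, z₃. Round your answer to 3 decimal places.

0.237, 0.237

p(0.16) = -0.09718, p(0.23) = -0.00883
z₂ = 0.23000 − (-0.00883)·(0.23000 − 0.16000) / (-0.00883 − (-0.09718)) = 0.23000 − (-0.00062)/(0.08834) = 0.23700
p(0.23700) = -0.00025
z₃ = 0.23700 − (-0.00025)·(0.23700 − 0.23000) / (-0.00025 − (-0.00883)) = 0.23700 − (0.00000)/(0.00858) = 0.23720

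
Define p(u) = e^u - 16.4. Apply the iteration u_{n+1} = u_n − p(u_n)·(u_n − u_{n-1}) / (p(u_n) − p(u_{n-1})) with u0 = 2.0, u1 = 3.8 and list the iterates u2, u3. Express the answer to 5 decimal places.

2.43470, 2.63926

p(2.0) = -9.0109439, p(3.8) = 28.3011845
u2 = 3.8000000 − 28.3011845·(3.8000000 − 2.0000000) / (28.3011845 − (-9.0109439)) = 3.8000000 − (50.9421321)/(37.3121284) = 2.4347031
p(2.4347031) = -4.9875698
u3 = 2.4347031 − (-4.9875698)·(2.4347031 − 3.8000000) / (-4.9875698 − 28.3011845) = 2.4347031 − (6.8095134)/(-33.2887543) = 2.6392621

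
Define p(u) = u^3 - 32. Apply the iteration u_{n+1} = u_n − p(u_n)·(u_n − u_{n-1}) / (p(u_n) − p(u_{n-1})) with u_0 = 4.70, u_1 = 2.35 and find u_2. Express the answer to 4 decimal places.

2.8421

p(4.70) = 71.823000, p(2.35) = -19.022125
u_2 = 2.350000 − (-19.022125)·(2.350000 − 4.700000) / (-19.022125 − 71.823000) = 2.350000 − (44.701994)/(-90.845125) = 2.842068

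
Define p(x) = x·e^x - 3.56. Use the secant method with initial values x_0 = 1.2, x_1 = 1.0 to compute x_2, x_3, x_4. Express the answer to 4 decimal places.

p(1.2) = 0.424140, p(1.0) = -0.841718
x_2 = 1.000000 − (-0.841718)·(1.000000 − 1.200000) / (-0.841718 − 0.424140) = 1.000000 − (0.168344)/(-1.265858) = 1.132988
p(1.132988) = -0.042165
x_3 = 1.132988 − (-0.042165)·(1.132988 − 1.000000) / (-0.042165 − (-0.841718)) = 1.132988 − (-0.005607)/(0.799554) = 1.140001
p(1.140001) = 0.004522
x_4 = 1.140001 − 0.004522·(1.140001 − 1.132988) / (0.004522 − (-0.042165)) = 1.140001 − (0.000032)/(0.046686) = 1.139322

1.1330, 1.1400, 1.1393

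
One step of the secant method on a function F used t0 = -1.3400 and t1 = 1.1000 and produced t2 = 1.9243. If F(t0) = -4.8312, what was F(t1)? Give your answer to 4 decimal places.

-1.2200

The secant line through (-1.3400, -4.8312) and (1.1000, F(t1)) crosses zero at t2 = 1.9243.
So (-1.3400, -4.8312), (1.1000, F(t1)), (1.9243, 0) are collinear:
F(t1) = -4.8312 · (1.1000 − 1.9243) / (-1.3400 − 1.9243) = -4.8312 · (-0.824300)/(-3.264300) = -1.219973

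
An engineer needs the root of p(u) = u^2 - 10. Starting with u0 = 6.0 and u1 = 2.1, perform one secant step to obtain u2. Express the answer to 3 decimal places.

2.790

p(6.0) = 26.00000, p(2.1) = -5.59000
u2 = 2.10000 − (-5.59000)·(2.10000 − 6.00000) / (-5.59000 − 26.00000) = 2.10000 − (21.80100)/(-31.59000) = 2.79012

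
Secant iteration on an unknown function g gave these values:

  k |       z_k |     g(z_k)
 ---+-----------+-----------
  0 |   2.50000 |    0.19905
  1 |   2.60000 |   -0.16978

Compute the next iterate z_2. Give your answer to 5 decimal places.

2.55397

z_2 = 2.60000 − (-0.16978)·(2.60000 − 2.50000) / (-0.16978 − 0.19905)
   = 2.60000 − (-0.0169780)/(-0.3688300) = 2.5539680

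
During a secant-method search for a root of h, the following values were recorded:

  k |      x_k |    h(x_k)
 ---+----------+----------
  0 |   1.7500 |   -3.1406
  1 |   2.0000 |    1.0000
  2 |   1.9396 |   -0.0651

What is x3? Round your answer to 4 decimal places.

x3 = 1.9396 − (-0.0651)·(1.9396 − 2.0000) / (-0.0651 − 1.0000)
   = 1.9396 − (0.003932)/(-1.065100) = 1.943292

1.9433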